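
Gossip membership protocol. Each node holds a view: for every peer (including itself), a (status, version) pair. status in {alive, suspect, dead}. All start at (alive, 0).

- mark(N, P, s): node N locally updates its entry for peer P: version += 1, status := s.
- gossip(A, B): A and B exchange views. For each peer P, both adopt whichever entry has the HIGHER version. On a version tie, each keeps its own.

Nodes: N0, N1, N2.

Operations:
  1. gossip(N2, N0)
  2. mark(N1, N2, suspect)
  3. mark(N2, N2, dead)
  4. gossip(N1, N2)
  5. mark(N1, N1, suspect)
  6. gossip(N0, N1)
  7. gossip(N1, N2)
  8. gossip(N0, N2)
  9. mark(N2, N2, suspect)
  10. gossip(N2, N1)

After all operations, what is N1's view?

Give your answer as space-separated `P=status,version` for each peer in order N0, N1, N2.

Answer: N0=alive,0 N1=suspect,1 N2=suspect,2

Derivation:
Op 1: gossip N2<->N0 -> N2.N0=(alive,v0) N2.N1=(alive,v0) N2.N2=(alive,v0) | N0.N0=(alive,v0) N0.N1=(alive,v0) N0.N2=(alive,v0)
Op 2: N1 marks N2=suspect -> (suspect,v1)
Op 3: N2 marks N2=dead -> (dead,v1)
Op 4: gossip N1<->N2 -> N1.N0=(alive,v0) N1.N1=(alive,v0) N1.N2=(suspect,v1) | N2.N0=(alive,v0) N2.N1=(alive,v0) N2.N2=(dead,v1)
Op 5: N1 marks N1=suspect -> (suspect,v1)
Op 6: gossip N0<->N1 -> N0.N0=(alive,v0) N0.N1=(suspect,v1) N0.N2=(suspect,v1) | N1.N0=(alive,v0) N1.N1=(suspect,v1) N1.N2=(suspect,v1)
Op 7: gossip N1<->N2 -> N1.N0=(alive,v0) N1.N1=(suspect,v1) N1.N2=(suspect,v1) | N2.N0=(alive,v0) N2.N1=(suspect,v1) N2.N2=(dead,v1)
Op 8: gossip N0<->N2 -> N0.N0=(alive,v0) N0.N1=(suspect,v1) N0.N2=(suspect,v1) | N2.N0=(alive,v0) N2.N1=(suspect,v1) N2.N2=(dead,v1)
Op 9: N2 marks N2=suspect -> (suspect,v2)
Op 10: gossip N2<->N1 -> N2.N0=(alive,v0) N2.N1=(suspect,v1) N2.N2=(suspect,v2) | N1.N0=(alive,v0) N1.N1=(suspect,v1) N1.N2=(suspect,v2)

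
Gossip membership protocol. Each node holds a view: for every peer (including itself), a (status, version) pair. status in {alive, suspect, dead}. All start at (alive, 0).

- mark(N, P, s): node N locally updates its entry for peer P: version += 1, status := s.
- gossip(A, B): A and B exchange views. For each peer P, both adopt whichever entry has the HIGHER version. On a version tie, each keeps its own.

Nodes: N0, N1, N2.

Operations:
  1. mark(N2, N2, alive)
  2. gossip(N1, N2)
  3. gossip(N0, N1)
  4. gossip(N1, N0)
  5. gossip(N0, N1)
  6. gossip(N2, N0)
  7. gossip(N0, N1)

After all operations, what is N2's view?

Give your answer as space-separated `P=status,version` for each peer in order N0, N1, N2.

Answer: N0=alive,0 N1=alive,0 N2=alive,1

Derivation:
Op 1: N2 marks N2=alive -> (alive,v1)
Op 2: gossip N1<->N2 -> N1.N0=(alive,v0) N1.N1=(alive,v0) N1.N2=(alive,v1) | N2.N0=(alive,v0) N2.N1=(alive,v0) N2.N2=(alive,v1)
Op 3: gossip N0<->N1 -> N0.N0=(alive,v0) N0.N1=(alive,v0) N0.N2=(alive,v1) | N1.N0=(alive,v0) N1.N1=(alive,v0) N1.N2=(alive,v1)
Op 4: gossip N1<->N0 -> N1.N0=(alive,v0) N1.N1=(alive,v0) N1.N2=(alive,v1) | N0.N0=(alive,v0) N0.N1=(alive,v0) N0.N2=(alive,v1)
Op 5: gossip N0<->N1 -> N0.N0=(alive,v0) N0.N1=(alive,v0) N0.N2=(alive,v1) | N1.N0=(alive,v0) N1.N1=(alive,v0) N1.N2=(alive,v1)
Op 6: gossip N2<->N0 -> N2.N0=(alive,v0) N2.N1=(alive,v0) N2.N2=(alive,v1) | N0.N0=(alive,v0) N0.N1=(alive,v0) N0.N2=(alive,v1)
Op 7: gossip N0<->N1 -> N0.N0=(alive,v0) N0.N1=(alive,v0) N0.N2=(alive,v1) | N1.N0=(alive,v0) N1.N1=(alive,v0) N1.N2=(alive,v1)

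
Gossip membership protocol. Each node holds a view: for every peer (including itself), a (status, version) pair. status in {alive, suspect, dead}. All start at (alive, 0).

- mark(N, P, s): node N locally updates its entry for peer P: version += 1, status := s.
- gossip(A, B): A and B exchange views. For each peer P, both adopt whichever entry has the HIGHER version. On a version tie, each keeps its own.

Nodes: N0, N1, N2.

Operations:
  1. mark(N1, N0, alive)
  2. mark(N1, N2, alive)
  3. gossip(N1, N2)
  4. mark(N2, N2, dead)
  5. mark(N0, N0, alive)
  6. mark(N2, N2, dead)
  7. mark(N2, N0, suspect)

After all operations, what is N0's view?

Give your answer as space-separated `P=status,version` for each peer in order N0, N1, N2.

Answer: N0=alive,1 N1=alive,0 N2=alive,0

Derivation:
Op 1: N1 marks N0=alive -> (alive,v1)
Op 2: N1 marks N2=alive -> (alive,v1)
Op 3: gossip N1<->N2 -> N1.N0=(alive,v1) N1.N1=(alive,v0) N1.N2=(alive,v1) | N2.N0=(alive,v1) N2.N1=(alive,v0) N2.N2=(alive,v1)
Op 4: N2 marks N2=dead -> (dead,v2)
Op 5: N0 marks N0=alive -> (alive,v1)
Op 6: N2 marks N2=dead -> (dead,v3)
Op 7: N2 marks N0=suspect -> (suspect,v2)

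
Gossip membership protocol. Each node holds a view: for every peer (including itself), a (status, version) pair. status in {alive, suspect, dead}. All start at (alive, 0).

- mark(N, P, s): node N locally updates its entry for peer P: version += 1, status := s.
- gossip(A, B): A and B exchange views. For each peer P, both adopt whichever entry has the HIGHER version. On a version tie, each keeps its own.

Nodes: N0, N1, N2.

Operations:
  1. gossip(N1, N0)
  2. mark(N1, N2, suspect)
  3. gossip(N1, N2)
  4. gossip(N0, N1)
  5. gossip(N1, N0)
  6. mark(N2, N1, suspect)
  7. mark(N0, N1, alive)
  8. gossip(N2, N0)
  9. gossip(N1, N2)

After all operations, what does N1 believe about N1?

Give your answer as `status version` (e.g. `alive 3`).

Op 1: gossip N1<->N0 -> N1.N0=(alive,v0) N1.N1=(alive,v0) N1.N2=(alive,v0) | N0.N0=(alive,v0) N0.N1=(alive,v0) N0.N2=(alive,v0)
Op 2: N1 marks N2=suspect -> (suspect,v1)
Op 3: gossip N1<->N2 -> N1.N0=(alive,v0) N1.N1=(alive,v0) N1.N2=(suspect,v1) | N2.N0=(alive,v0) N2.N1=(alive,v0) N2.N2=(suspect,v1)
Op 4: gossip N0<->N1 -> N0.N0=(alive,v0) N0.N1=(alive,v0) N0.N2=(suspect,v1) | N1.N0=(alive,v0) N1.N1=(alive,v0) N1.N2=(suspect,v1)
Op 5: gossip N1<->N0 -> N1.N0=(alive,v0) N1.N1=(alive,v0) N1.N2=(suspect,v1) | N0.N0=(alive,v0) N0.N1=(alive,v0) N0.N2=(suspect,v1)
Op 6: N2 marks N1=suspect -> (suspect,v1)
Op 7: N0 marks N1=alive -> (alive,v1)
Op 8: gossip N2<->N0 -> N2.N0=(alive,v0) N2.N1=(suspect,v1) N2.N2=(suspect,v1) | N0.N0=(alive,v0) N0.N1=(alive,v1) N0.N2=(suspect,v1)
Op 9: gossip N1<->N2 -> N1.N0=(alive,v0) N1.N1=(suspect,v1) N1.N2=(suspect,v1) | N2.N0=(alive,v0) N2.N1=(suspect,v1) N2.N2=(suspect,v1)

Answer: suspect 1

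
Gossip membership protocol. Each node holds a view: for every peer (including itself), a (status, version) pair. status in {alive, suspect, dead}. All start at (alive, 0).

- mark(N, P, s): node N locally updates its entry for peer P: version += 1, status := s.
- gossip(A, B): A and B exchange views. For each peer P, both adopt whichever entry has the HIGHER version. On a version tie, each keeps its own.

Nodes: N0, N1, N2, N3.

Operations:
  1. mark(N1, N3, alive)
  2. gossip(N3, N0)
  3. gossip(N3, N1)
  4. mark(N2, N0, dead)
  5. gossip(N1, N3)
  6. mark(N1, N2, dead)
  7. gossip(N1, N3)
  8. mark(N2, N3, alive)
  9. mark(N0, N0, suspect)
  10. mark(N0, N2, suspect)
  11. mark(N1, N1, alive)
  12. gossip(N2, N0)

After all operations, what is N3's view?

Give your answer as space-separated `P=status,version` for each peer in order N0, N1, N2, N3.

Op 1: N1 marks N3=alive -> (alive,v1)
Op 2: gossip N3<->N0 -> N3.N0=(alive,v0) N3.N1=(alive,v0) N3.N2=(alive,v0) N3.N3=(alive,v0) | N0.N0=(alive,v0) N0.N1=(alive,v0) N0.N2=(alive,v0) N0.N3=(alive,v0)
Op 3: gossip N3<->N1 -> N3.N0=(alive,v0) N3.N1=(alive,v0) N3.N2=(alive,v0) N3.N3=(alive,v1) | N1.N0=(alive,v0) N1.N1=(alive,v0) N1.N2=(alive,v0) N1.N3=(alive,v1)
Op 4: N2 marks N0=dead -> (dead,v1)
Op 5: gossip N1<->N3 -> N1.N0=(alive,v0) N1.N1=(alive,v0) N1.N2=(alive,v0) N1.N3=(alive,v1) | N3.N0=(alive,v0) N3.N1=(alive,v0) N3.N2=(alive,v0) N3.N3=(alive,v1)
Op 6: N1 marks N2=dead -> (dead,v1)
Op 7: gossip N1<->N3 -> N1.N0=(alive,v0) N1.N1=(alive,v0) N1.N2=(dead,v1) N1.N3=(alive,v1) | N3.N0=(alive,v0) N3.N1=(alive,v0) N3.N2=(dead,v1) N3.N3=(alive,v1)
Op 8: N2 marks N3=alive -> (alive,v1)
Op 9: N0 marks N0=suspect -> (suspect,v1)
Op 10: N0 marks N2=suspect -> (suspect,v1)
Op 11: N1 marks N1=alive -> (alive,v1)
Op 12: gossip N2<->N0 -> N2.N0=(dead,v1) N2.N1=(alive,v0) N2.N2=(suspect,v1) N2.N3=(alive,v1) | N0.N0=(suspect,v1) N0.N1=(alive,v0) N0.N2=(suspect,v1) N0.N3=(alive,v1)

Answer: N0=alive,0 N1=alive,0 N2=dead,1 N3=alive,1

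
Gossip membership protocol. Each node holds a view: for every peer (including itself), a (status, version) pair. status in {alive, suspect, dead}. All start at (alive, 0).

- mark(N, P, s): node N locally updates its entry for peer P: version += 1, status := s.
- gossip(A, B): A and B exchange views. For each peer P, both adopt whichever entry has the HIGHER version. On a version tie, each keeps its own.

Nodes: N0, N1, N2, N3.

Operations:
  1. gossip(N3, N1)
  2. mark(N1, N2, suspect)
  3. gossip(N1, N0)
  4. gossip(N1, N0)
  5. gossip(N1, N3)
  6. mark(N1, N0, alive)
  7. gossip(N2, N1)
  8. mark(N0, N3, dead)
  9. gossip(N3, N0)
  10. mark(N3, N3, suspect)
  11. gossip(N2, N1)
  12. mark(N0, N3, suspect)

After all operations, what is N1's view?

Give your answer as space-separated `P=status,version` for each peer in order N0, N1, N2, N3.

Op 1: gossip N3<->N1 -> N3.N0=(alive,v0) N3.N1=(alive,v0) N3.N2=(alive,v0) N3.N3=(alive,v0) | N1.N0=(alive,v0) N1.N1=(alive,v0) N1.N2=(alive,v0) N1.N3=(alive,v0)
Op 2: N1 marks N2=suspect -> (suspect,v1)
Op 3: gossip N1<->N0 -> N1.N0=(alive,v0) N1.N1=(alive,v0) N1.N2=(suspect,v1) N1.N3=(alive,v0) | N0.N0=(alive,v0) N0.N1=(alive,v0) N0.N2=(suspect,v1) N0.N3=(alive,v0)
Op 4: gossip N1<->N0 -> N1.N0=(alive,v0) N1.N1=(alive,v0) N1.N2=(suspect,v1) N1.N3=(alive,v0) | N0.N0=(alive,v0) N0.N1=(alive,v0) N0.N2=(suspect,v1) N0.N3=(alive,v0)
Op 5: gossip N1<->N3 -> N1.N0=(alive,v0) N1.N1=(alive,v0) N1.N2=(suspect,v1) N1.N3=(alive,v0) | N3.N0=(alive,v0) N3.N1=(alive,v0) N3.N2=(suspect,v1) N3.N3=(alive,v0)
Op 6: N1 marks N0=alive -> (alive,v1)
Op 7: gossip N2<->N1 -> N2.N0=(alive,v1) N2.N1=(alive,v0) N2.N2=(suspect,v1) N2.N3=(alive,v0) | N1.N0=(alive,v1) N1.N1=(alive,v0) N1.N2=(suspect,v1) N1.N3=(alive,v0)
Op 8: N0 marks N3=dead -> (dead,v1)
Op 9: gossip N3<->N0 -> N3.N0=(alive,v0) N3.N1=(alive,v0) N3.N2=(suspect,v1) N3.N3=(dead,v1) | N0.N0=(alive,v0) N0.N1=(alive,v0) N0.N2=(suspect,v1) N0.N3=(dead,v1)
Op 10: N3 marks N3=suspect -> (suspect,v2)
Op 11: gossip N2<->N1 -> N2.N0=(alive,v1) N2.N1=(alive,v0) N2.N2=(suspect,v1) N2.N3=(alive,v0) | N1.N0=(alive,v1) N1.N1=(alive,v0) N1.N2=(suspect,v1) N1.N3=(alive,v0)
Op 12: N0 marks N3=suspect -> (suspect,v2)

Answer: N0=alive,1 N1=alive,0 N2=suspect,1 N3=alive,0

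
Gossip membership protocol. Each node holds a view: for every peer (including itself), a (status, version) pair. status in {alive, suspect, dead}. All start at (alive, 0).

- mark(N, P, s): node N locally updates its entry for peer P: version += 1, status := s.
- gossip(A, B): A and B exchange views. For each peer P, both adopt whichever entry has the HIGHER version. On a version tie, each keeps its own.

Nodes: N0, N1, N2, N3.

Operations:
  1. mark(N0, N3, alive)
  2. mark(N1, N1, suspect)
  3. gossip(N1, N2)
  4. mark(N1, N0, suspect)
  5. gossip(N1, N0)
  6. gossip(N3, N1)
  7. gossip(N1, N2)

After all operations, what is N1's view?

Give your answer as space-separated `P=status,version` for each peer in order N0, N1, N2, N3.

Op 1: N0 marks N3=alive -> (alive,v1)
Op 2: N1 marks N1=suspect -> (suspect,v1)
Op 3: gossip N1<->N2 -> N1.N0=(alive,v0) N1.N1=(suspect,v1) N1.N2=(alive,v0) N1.N3=(alive,v0) | N2.N0=(alive,v0) N2.N1=(suspect,v1) N2.N2=(alive,v0) N2.N3=(alive,v0)
Op 4: N1 marks N0=suspect -> (suspect,v1)
Op 5: gossip N1<->N0 -> N1.N0=(suspect,v1) N1.N1=(suspect,v1) N1.N2=(alive,v0) N1.N3=(alive,v1) | N0.N0=(suspect,v1) N0.N1=(suspect,v1) N0.N2=(alive,v0) N0.N3=(alive,v1)
Op 6: gossip N3<->N1 -> N3.N0=(suspect,v1) N3.N1=(suspect,v1) N3.N2=(alive,v0) N3.N3=(alive,v1) | N1.N0=(suspect,v1) N1.N1=(suspect,v1) N1.N2=(alive,v0) N1.N3=(alive,v1)
Op 7: gossip N1<->N2 -> N1.N0=(suspect,v1) N1.N1=(suspect,v1) N1.N2=(alive,v0) N1.N3=(alive,v1) | N2.N0=(suspect,v1) N2.N1=(suspect,v1) N2.N2=(alive,v0) N2.N3=(alive,v1)

Answer: N0=suspect,1 N1=suspect,1 N2=alive,0 N3=alive,1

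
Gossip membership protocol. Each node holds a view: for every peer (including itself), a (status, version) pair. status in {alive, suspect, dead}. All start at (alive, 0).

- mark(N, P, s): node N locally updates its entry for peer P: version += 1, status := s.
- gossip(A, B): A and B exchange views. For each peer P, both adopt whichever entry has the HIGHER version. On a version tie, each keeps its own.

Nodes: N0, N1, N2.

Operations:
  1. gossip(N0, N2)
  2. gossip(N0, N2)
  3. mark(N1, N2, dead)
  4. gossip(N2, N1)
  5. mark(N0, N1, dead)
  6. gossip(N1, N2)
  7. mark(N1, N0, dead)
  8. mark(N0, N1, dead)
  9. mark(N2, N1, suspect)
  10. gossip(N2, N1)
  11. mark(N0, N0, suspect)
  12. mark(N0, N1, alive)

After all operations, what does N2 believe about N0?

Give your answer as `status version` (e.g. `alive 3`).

Answer: dead 1

Derivation:
Op 1: gossip N0<->N2 -> N0.N0=(alive,v0) N0.N1=(alive,v0) N0.N2=(alive,v0) | N2.N0=(alive,v0) N2.N1=(alive,v0) N2.N2=(alive,v0)
Op 2: gossip N0<->N2 -> N0.N0=(alive,v0) N0.N1=(alive,v0) N0.N2=(alive,v0) | N2.N0=(alive,v0) N2.N1=(alive,v0) N2.N2=(alive,v0)
Op 3: N1 marks N2=dead -> (dead,v1)
Op 4: gossip N2<->N1 -> N2.N0=(alive,v0) N2.N1=(alive,v0) N2.N2=(dead,v1) | N1.N0=(alive,v0) N1.N1=(alive,v0) N1.N2=(dead,v1)
Op 5: N0 marks N1=dead -> (dead,v1)
Op 6: gossip N1<->N2 -> N1.N0=(alive,v0) N1.N1=(alive,v0) N1.N2=(dead,v1) | N2.N0=(alive,v0) N2.N1=(alive,v0) N2.N2=(dead,v1)
Op 7: N1 marks N0=dead -> (dead,v1)
Op 8: N0 marks N1=dead -> (dead,v2)
Op 9: N2 marks N1=suspect -> (suspect,v1)
Op 10: gossip N2<->N1 -> N2.N0=(dead,v1) N2.N1=(suspect,v1) N2.N2=(dead,v1) | N1.N0=(dead,v1) N1.N1=(suspect,v1) N1.N2=(dead,v1)
Op 11: N0 marks N0=suspect -> (suspect,v1)
Op 12: N0 marks N1=alive -> (alive,v3)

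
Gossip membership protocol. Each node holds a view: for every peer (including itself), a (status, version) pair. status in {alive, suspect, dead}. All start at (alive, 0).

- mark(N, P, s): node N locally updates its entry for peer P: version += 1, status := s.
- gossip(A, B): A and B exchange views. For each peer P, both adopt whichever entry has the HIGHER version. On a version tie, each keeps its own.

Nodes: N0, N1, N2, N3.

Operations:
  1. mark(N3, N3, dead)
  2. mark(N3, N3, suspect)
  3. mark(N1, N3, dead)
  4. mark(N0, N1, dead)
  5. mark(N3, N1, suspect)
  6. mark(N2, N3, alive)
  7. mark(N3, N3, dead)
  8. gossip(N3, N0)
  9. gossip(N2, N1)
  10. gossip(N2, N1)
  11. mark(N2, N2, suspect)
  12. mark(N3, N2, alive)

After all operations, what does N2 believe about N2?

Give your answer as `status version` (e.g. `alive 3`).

Op 1: N3 marks N3=dead -> (dead,v1)
Op 2: N3 marks N3=suspect -> (suspect,v2)
Op 3: N1 marks N3=dead -> (dead,v1)
Op 4: N0 marks N1=dead -> (dead,v1)
Op 5: N3 marks N1=suspect -> (suspect,v1)
Op 6: N2 marks N3=alive -> (alive,v1)
Op 7: N3 marks N3=dead -> (dead,v3)
Op 8: gossip N3<->N0 -> N3.N0=(alive,v0) N3.N1=(suspect,v1) N3.N2=(alive,v0) N3.N3=(dead,v3) | N0.N0=(alive,v0) N0.N1=(dead,v1) N0.N2=(alive,v0) N0.N3=(dead,v3)
Op 9: gossip N2<->N1 -> N2.N0=(alive,v0) N2.N1=(alive,v0) N2.N2=(alive,v0) N2.N3=(alive,v1) | N1.N0=(alive,v0) N1.N1=(alive,v0) N1.N2=(alive,v0) N1.N3=(dead,v1)
Op 10: gossip N2<->N1 -> N2.N0=(alive,v0) N2.N1=(alive,v0) N2.N2=(alive,v0) N2.N3=(alive,v1) | N1.N0=(alive,v0) N1.N1=(alive,v0) N1.N2=(alive,v0) N1.N3=(dead,v1)
Op 11: N2 marks N2=suspect -> (suspect,v1)
Op 12: N3 marks N2=alive -> (alive,v1)

Answer: suspect 1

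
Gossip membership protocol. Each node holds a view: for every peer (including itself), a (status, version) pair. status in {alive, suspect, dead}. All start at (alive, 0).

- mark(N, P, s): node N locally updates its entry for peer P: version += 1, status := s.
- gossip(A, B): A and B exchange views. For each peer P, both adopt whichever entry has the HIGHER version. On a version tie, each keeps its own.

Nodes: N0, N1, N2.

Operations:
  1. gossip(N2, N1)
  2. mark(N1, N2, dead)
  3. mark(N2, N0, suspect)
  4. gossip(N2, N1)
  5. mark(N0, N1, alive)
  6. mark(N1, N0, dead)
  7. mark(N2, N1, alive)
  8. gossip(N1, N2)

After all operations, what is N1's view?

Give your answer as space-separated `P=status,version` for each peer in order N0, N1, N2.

Answer: N0=dead,2 N1=alive,1 N2=dead,1

Derivation:
Op 1: gossip N2<->N1 -> N2.N0=(alive,v0) N2.N1=(alive,v0) N2.N2=(alive,v0) | N1.N0=(alive,v0) N1.N1=(alive,v0) N1.N2=(alive,v0)
Op 2: N1 marks N2=dead -> (dead,v1)
Op 3: N2 marks N0=suspect -> (suspect,v1)
Op 4: gossip N2<->N1 -> N2.N0=(suspect,v1) N2.N1=(alive,v0) N2.N2=(dead,v1) | N1.N0=(suspect,v1) N1.N1=(alive,v0) N1.N2=(dead,v1)
Op 5: N0 marks N1=alive -> (alive,v1)
Op 6: N1 marks N0=dead -> (dead,v2)
Op 7: N2 marks N1=alive -> (alive,v1)
Op 8: gossip N1<->N2 -> N1.N0=(dead,v2) N1.N1=(alive,v1) N1.N2=(dead,v1) | N2.N0=(dead,v2) N2.N1=(alive,v1) N2.N2=(dead,v1)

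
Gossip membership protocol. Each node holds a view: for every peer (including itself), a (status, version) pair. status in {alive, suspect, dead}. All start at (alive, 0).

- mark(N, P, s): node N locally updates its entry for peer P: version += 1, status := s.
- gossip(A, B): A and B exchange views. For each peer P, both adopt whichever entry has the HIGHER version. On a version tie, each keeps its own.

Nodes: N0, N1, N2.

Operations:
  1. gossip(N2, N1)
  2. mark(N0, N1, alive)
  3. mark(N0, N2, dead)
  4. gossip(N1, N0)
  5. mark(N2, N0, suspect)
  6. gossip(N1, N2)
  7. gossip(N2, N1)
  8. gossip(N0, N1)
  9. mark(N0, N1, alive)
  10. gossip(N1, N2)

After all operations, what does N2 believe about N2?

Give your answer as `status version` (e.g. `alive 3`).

Answer: dead 1

Derivation:
Op 1: gossip N2<->N1 -> N2.N0=(alive,v0) N2.N1=(alive,v0) N2.N2=(alive,v0) | N1.N0=(alive,v0) N1.N1=(alive,v0) N1.N2=(alive,v0)
Op 2: N0 marks N1=alive -> (alive,v1)
Op 3: N0 marks N2=dead -> (dead,v1)
Op 4: gossip N1<->N0 -> N1.N0=(alive,v0) N1.N1=(alive,v1) N1.N2=(dead,v1) | N0.N0=(alive,v0) N0.N1=(alive,v1) N0.N2=(dead,v1)
Op 5: N2 marks N0=suspect -> (suspect,v1)
Op 6: gossip N1<->N2 -> N1.N0=(suspect,v1) N1.N1=(alive,v1) N1.N2=(dead,v1) | N2.N0=(suspect,v1) N2.N1=(alive,v1) N2.N2=(dead,v1)
Op 7: gossip N2<->N1 -> N2.N0=(suspect,v1) N2.N1=(alive,v1) N2.N2=(dead,v1) | N1.N0=(suspect,v1) N1.N1=(alive,v1) N1.N2=(dead,v1)
Op 8: gossip N0<->N1 -> N0.N0=(suspect,v1) N0.N1=(alive,v1) N0.N2=(dead,v1) | N1.N0=(suspect,v1) N1.N1=(alive,v1) N1.N2=(dead,v1)
Op 9: N0 marks N1=alive -> (alive,v2)
Op 10: gossip N1<->N2 -> N1.N0=(suspect,v1) N1.N1=(alive,v1) N1.N2=(dead,v1) | N2.N0=(suspect,v1) N2.N1=(alive,v1) N2.N2=(dead,v1)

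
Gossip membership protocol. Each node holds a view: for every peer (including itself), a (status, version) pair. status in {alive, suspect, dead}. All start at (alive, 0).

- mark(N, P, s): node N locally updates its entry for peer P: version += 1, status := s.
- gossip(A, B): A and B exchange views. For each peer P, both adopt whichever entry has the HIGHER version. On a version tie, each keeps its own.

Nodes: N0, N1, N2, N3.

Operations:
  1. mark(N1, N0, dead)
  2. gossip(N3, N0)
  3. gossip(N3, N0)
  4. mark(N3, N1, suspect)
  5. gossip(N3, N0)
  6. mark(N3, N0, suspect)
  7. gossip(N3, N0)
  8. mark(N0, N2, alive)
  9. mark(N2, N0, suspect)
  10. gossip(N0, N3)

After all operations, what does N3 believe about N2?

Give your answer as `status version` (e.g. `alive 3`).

Answer: alive 1

Derivation:
Op 1: N1 marks N0=dead -> (dead,v1)
Op 2: gossip N3<->N0 -> N3.N0=(alive,v0) N3.N1=(alive,v0) N3.N2=(alive,v0) N3.N3=(alive,v0) | N0.N0=(alive,v0) N0.N1=(alive,v0) N0.N2=(alive,v0) N0.N3=(alive,v0)
Op 3: gossip N3<->N0 -> N3.N0=(alive,v0) N3.N1=(alive,v0) N3.N2=(alive,v0) N3.N3=(alive,v0) | N0.N0=(alive,v0) N0.N1=(alive,v0) N0.N2=(alive,v0) N0.N3=(alive,v0)
Op 4: N3 marks N1=suspect -> (suspect,v1)
Op 5: gossip N3<->N0 -> N3.N0=(alive,v0) N3.N1=(suspect,v1) N3.N2=(alive,v0) N3.N3=(alive,v0) | N0.N0=(alive,v0) N0.N1=(suspect,v1) N0.N2=(alive,v0) N0.N3=(alive,v0)
Op 6: N3 marks N0=suspect -> (suspect,v1)
Op 7: gossip N3<->N0 -> N3.N0=(suspect,v1) N3.N1=(suspect,v1) N3.N2=(alive,v0) N3.N3=(alive,v0) | N0.N0=(suspect,v1) N0.N1=(suspect,v1) N0.N2=(alive,v0) N0.N3=(alive,v0)
Op 8: N0 marks N2=alive -> (alive,v1)
Op 9: N2 marks N0=suspect -> (suspect,v1)
Op 10: gossip N0<->N3 -> N0.N0=(suspect,v1) N0.N1=(suspect,v1) N0.N2=(alive,v1) N0.N3=(alive,v0) | N3.N0=(suspect,v1) N3.N1=(suspect,v1) N3.N2=(alive,v1) N3.N3=(alive,v0)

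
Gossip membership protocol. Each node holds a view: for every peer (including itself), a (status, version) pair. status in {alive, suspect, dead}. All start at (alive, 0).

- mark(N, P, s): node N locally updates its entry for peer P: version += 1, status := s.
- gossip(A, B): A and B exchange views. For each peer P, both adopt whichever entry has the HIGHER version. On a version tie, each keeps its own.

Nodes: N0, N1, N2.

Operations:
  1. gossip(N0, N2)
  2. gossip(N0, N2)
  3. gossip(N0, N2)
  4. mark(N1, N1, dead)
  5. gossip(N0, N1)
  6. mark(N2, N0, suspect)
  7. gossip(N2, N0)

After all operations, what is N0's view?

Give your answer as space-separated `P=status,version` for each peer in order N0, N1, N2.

Answer: N0=suspect,1 N1=dead,1 N2=alive,0

Derivation:
Op 1: gossip N0<->N2 -> N0.N0=(alive,v0) N0.N1=(alive,v0) N0.N2=(alive,v0) | N2.N0=(alive,v0) N2.N1=(alive,v0) N2.N2=(alive,v0)
Op 2: gossip N0<->N2 -> N0.N0=(alive,v0) N0.N1=(alive,v0) N0.N2=(alive,v0) | N2.N0=(alive,v0) N2.N1=(alive,v0) N2.N2=(alive,v0)
Op 3: gossip N0<->N2 -> N0.N0=(alive,v0) N0.N1=(alive,v0) N0.N2=(alive,v0) | N2.N0=(alive,v0) N2.N1=(alive,v0) N2.N2=(alive,v0)
Op 4: N1 marks N1=dead -> (dead,v1)
Op 5: gossip N0<->N1 -> N0.N0=(alive,v0) N0.N1=(dead,v1) N0.N2=(alive,v0) | N1.N0=(alive,v0) N1.N1=(dead,v1) N1.N2=(alive,v0)
Op 6: N2 marks N0=suspect -> (suspect,v1)
Op 7: gossip N2<->N0 -> N2.N0=(suspect,v1) N2.N1=(dead,v1) N2.N2=(alive,v0) | N0.N0=(suspect,v1) N0.N1=(dead,v1) N0.N2=(alive,v0)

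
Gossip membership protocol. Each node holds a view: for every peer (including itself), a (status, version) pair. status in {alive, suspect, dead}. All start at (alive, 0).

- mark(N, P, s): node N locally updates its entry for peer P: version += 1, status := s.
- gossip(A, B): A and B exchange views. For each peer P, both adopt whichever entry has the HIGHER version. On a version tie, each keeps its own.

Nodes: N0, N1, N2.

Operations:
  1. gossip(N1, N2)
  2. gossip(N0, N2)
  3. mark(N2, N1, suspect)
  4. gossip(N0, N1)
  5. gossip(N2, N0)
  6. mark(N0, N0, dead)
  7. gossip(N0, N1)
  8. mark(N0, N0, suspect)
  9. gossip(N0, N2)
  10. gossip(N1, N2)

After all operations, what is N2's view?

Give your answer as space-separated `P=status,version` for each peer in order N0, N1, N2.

Answer: N0=suspect,2 N1=suspect,1 N2=alive,0

Derivation:
Op 1: gossip N1<->N2 -> N1.N0=(alive,v0) N1.N1=(alive,v0) N1.N2=(alive,v0) | N2.N0=(alive,v0) N2.N1=(alive,v0) N2.N2=(alive,v0)
Op 2: gossip N0<->N2 -> N0.N0=(alive,v0) N0.N1=(alive,v0) N0.N2=(alive,v0) | N2.N0=(alive,v0) N2.N1=(alive,v0) N2.N2=(alive,v0)
Op 3: N2 marks N1=suspect -> (suspect,v1)
Op 4: gossip N0<->N1 -> N0.N0=(alive,v0) N0.N1=(alive,v0) N0.N2=(alive,v0) | N1.N0=(alive,v0) N1.N1=(alive,v0) N1.N2=(alive,v0)
Op 5: gossip N2<->N0 -> N2.N0=(alive,v0) N2.N1=(suspect,v1) N2.N2=(alive,v0) | N0.N0=(alive,v0) N0.N1=(suspect,v1) N0.N2=(alive,v0)
Op 6: N0 marks N0=dead -> (dead,v1)
Op 7: gossip N0<->N1 -> N0.N0=(dead,v1) N0.N1=(suspect,v1) N0.N2=(alive,v0) | N1.N0=(dead,v1) N1.N1=(suspect,v1) N1.N2=(alive,v0)
Op 8: N0 marks N0=suspect -> (suspect,v2)
Op 9: gossip N0<->N2 -> N0.N0=(suspect,v2) N0.N1=(suspect,v1) N0.N2=(alive,v0) | N2.N0=(suspect,v2) N2.N1=(suspect,v1) N2.N2=(alive,v0)
Op 10: gossip N1<->N2 -> N1.N0=(suspect,v2) N1.N1=(suspect,v1) N1.N2=(alive,v0) | N2.N0=(suspect,v2) N2.N1=(suspect,v1) N2.N2=(alive,v0)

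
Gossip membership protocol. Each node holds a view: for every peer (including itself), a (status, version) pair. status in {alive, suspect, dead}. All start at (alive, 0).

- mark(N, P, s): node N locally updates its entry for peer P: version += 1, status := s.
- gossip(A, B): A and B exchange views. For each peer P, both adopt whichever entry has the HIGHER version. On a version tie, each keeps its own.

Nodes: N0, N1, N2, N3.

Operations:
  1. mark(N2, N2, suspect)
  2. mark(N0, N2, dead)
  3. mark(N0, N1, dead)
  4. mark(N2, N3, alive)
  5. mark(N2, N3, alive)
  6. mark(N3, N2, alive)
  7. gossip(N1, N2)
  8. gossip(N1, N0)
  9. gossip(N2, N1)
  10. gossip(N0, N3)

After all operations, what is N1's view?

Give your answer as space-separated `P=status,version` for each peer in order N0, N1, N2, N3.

Answer: N0=alive,0 N1=dead,1 N2=suspect,1 N3=alive,2

Derivation:
Op 1: N2 marks N2=suspect -> (suspect,v1)
Op 2: N0 marks N2=dead -> (dead,v1)
Op 3: N0 marks N1=dead -> (dead,v1)
Op 4: N2 marks N3=alive -> (alive,v1)
Op 5: N2 marks N3=alive -> (alive,v2)
Op 6: N3 marks N2=alive -> (alive,v1)
Op 7: gossip N1<->N2 -> N1.N0=(alive,v0) N1.N1=(alive,v0) N1.N2=(suspect,v1) N1.N3=(alive,v2) | N2.N0=(alive,v0) N2.N1=(alive,v0) N2.N2=(suspect,v1) N2.N3=(alive,v2)
Op 8: gossip N1<->N0 -> N1.N0=(alive,v0) N1.N1=(dead,v1) N1.N2=(suspect,v1) N1.N3=(alive,v2) | N0.N0=(alive,v0) N0.N1=(dead,v1) N0.N2=(dead,v1) N0.N3=(alive,v2)
Op 9: gossip N2<->N1 -> N2.N0=(alive,v0) N2.N1=(dead,v1) N2.N2=(suspect,v1) N2.N3=(alive,v2) | N1.N0=(alive,v0) N1.N1=(dead,v1) N1.N2=(suspect,v1) N1.N3=(alive,v2)
Op 10: gossip N0<->N3 -> N0.N0=(alive,v0) N0.N1=(dead,v1) N0.N2=(dead,v1) N0.N3=(alive,v2) | N3.N0=(alive,v0) N3.N1=(dead,v1) N3.N2=(alive,v1) N3.N3=(alive,v2)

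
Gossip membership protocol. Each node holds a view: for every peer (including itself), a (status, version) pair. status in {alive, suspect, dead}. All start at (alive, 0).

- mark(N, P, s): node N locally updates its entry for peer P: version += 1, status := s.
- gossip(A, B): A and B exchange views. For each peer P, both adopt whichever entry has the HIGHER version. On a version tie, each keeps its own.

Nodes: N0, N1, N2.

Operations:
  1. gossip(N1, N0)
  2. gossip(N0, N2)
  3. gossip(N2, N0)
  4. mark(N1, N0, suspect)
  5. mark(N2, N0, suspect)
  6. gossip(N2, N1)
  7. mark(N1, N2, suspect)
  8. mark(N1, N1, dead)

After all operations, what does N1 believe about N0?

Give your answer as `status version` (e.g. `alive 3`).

Op 1: gossip N1<->N0 -> N1.N0=(alive,v0) N1.N1=(alive,v0) N1.N2=(alive,v0) | N0.N0=(alive,v0) N0.N1=(alive,v0) N0.N2=(alive,v0)
Op 2: gossip N0<->N2 -> N0.N0=(alive,v0) N0.N1=(alive,v0) N0.N2=(alive,v0) | N2.N0=(alive,v0) N2.N1=(alive,v0) N2.N2=(alive,v0)
Op 3: gossip N2<->N0 -> N2.N0=(alive,v0) N2.N1=(alive,v0) N2.N2=(alive,v0) | N0.N0=(alive,v0) N0.N1=(alive,v0) N0.N2=(alive,v0)
Op 4: N1 marks N0=suspect -> (suspect,v1)
Op 5: N2 marks N0=suspect -> (suspect,v1)
Op 6: gossip N2<->N1 -> N2.N0=(suspect,v1) N2.N1=(alive,v0) N2.N2=(alive,v0) | N1.N0=(suspect,v1) N1.N1=(alive,v0) N1.N2=(alive,v0)
Op 7: N1 marks N2=suspect -> (suspect,v1)
Op 8: N1 marks N1=dead -> (dead,v1)

Answer: suspect 1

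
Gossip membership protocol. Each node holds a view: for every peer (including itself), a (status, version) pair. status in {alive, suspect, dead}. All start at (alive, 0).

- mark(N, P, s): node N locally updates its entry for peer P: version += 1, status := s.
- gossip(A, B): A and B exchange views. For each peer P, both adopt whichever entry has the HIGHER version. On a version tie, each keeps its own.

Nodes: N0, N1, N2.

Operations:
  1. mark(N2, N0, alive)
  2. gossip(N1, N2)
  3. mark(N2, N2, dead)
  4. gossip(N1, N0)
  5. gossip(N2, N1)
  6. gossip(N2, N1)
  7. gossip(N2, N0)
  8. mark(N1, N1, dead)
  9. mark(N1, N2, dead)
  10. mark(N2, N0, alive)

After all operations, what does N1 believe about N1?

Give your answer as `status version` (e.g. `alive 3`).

Op 1: N2 marks N0=alive -> (alive,v1)
Op 2: gossip N1<->N2 -> N1.N0=(alive,v1) N1.N1=(alive,v0) N1.N2=(alive,v0) | N2.N0=(alive,v1) N2.N1=(alive,v0) N2.N2=(alive,v0)
Op 3: N2 marks N2=dead -> (dead,v1)
Op 4: gossip N1<->N0 -> N1.N0=(alive,v1) N1.N1=(alive,v0) N1.N2=(alive,v0) | N0.N0=(alive,v1) N0.N1=(alive,v0) N0.N2=(alive,v0)
Op 5: gossip N2<->N1 -> N2.N0=(alive,v1) N2.N1=(alive,v0) N2.N2=(dead,v1) | N1.N0=(alive,v1) N1.N1=(alive,v0) N1.N2=(dead,v1)
Op 6: gossip N2<->N1 -> N2.N0=(alive,v1) N2.N1=(alive,v0) N2.N2=(dead,v1) | N1.N0=(alive,v1) N1.N1=(alive,v0) N1.N2=(dead,v1)
Op 7: gossip N2<->N0 -> N2.N0=(alive,v1) N2.N1=(alive,v0) N2.N2=(dead,v1) | N0.N0=(alive,v1) N0.N1=(alive,v0) N0.N2=(dead,v1)
Op 8: N1 marks N1=dead -> (dead,v1)
Op 9: N1 marks N2=dead -> (dead,v2)
Op 10: N2 marks N0=alive -> (alive,v2)

Answer: dead 1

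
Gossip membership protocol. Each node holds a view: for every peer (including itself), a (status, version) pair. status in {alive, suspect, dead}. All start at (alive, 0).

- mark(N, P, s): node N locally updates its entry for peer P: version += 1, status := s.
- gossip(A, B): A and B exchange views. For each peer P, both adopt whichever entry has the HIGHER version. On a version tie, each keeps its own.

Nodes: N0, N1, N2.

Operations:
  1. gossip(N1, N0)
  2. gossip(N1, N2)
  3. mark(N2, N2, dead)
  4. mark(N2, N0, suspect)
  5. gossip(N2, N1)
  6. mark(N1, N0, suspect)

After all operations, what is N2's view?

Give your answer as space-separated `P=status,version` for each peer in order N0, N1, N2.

Answer: N0=suspect,1 N1=alive,0 N2=dead,1

Derivation:
Op 1: gossip N1<->N0 -> N1.N0=(alive,v0) N1.N1=(alive,v0) N1.N2=(alive,v0) | N0.N0=(alive,v0) N0.N1=(alive,v0) N0.N2=(alive,v0)
Op 2: gossip N1<->N2 -> N1.N0=(alive,v0) N1.N1=(alive,v0) N1.N2=(alive,v0) | N2.N0=(alive,v0) N2.N1=(alive,v0) N2.N2=(alive,v0)
Op 3: N2 marks N2=dead -> (dead,v1)
Op 4: N2 marks N0=suspect -> (suspect,v1)
Op 5: gossip N2<->N1 -> N2.N0=(suspect,v1) N2.N1=(alive,v0) N2.N2=(dead,v1) | N1.N0=(suspect,v1) N1.N1=(alive,v0) N1.N2=(dead,v1)
Op 6: N1 marks N0=suspect -> (suspect,v2)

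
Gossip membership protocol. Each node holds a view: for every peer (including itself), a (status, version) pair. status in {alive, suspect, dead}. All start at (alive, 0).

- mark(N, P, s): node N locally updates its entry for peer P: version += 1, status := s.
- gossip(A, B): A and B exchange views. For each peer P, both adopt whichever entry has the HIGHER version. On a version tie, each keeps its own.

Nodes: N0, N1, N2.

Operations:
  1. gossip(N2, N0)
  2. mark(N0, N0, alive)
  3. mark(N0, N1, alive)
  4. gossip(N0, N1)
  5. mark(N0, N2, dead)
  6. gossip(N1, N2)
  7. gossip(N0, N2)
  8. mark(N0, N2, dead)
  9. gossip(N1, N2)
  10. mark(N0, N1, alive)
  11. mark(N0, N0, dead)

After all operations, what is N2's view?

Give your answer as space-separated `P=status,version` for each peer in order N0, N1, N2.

Op 1: gossip N2<->N0 -> N2.N0=(alive,v0) N2.N1=(alive,v0) N2.N2=(alive,v0) | N0.N0=(alive,v0) N0.N1=(alive,v0) N0.N2=(alive,v0)
Op 2: N0 marks N0=alive -> (alive,v1)
Op 3: N0 marks N1=alive -> (alive,v1)
Op 4: gossip N0<->N1 -> N0.N0=(alive,v1) N0.N1=(alive,v1) N0.N2=(alive,v0) | N1.N0=(alive,v1) N1.N1=(alive,v1) N1.N2=(alive,v0)
Op 5: N0 marks N2=dead -> (dead,v1)
Op 6: gossip N1<->N2 -> N1.N0=(alive,v1) N1.N1=(alive,v1) N1.N2=(alive,v0) | N2.N0=(alive,v1) N2.N1=(alive,v1) N2.N2=(alive,v0)
Op 7: gossip N0<->N2 -> N0.N0=(alive,v1) N0.N1=(alive,v1) N0.N2=(dead,v1) | N2.N0=(alive,v1) N2.N1=(alive,v1) N2.N2=(dead,v1)
Op 8: N0 marks N2=dead -> (dead,v2)
Op 9: gossip N1<->N2 -> N1.N0=(alive,v1) N1.N1=(alive,v1) N1.N2=(dead,v1) | N2.N0=(alive,v1) N2.N1=(alive,v1) N2.N2=(dead,v1)
Op 10: N0 marks N1=alive -> (alive,v2)
Op 11: N0 marks N0=dead -> (dead,v2)

Answer: N0=alive,1 N1=alive,1 N2=dead,1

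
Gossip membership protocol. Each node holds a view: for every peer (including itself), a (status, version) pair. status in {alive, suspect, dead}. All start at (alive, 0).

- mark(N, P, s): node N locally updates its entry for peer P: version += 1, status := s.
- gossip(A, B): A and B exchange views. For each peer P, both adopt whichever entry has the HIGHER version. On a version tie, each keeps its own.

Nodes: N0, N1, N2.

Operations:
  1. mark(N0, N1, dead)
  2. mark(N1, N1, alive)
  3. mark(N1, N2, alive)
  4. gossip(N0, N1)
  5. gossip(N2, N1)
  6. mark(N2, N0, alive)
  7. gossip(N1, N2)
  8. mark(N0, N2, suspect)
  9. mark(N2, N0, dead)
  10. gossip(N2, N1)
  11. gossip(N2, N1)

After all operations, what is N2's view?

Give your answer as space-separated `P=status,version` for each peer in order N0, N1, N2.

Answer: N0=dead,2 N1=alive,1 N2=alive,1

Derivation:
Op 1: N0 marks N1=dead -> (dead,v1)
Op 2: N1 marks N1=alive -> (alive,v1)
Op 3: N1 marks N2=alive -> (alive,v1)
Op 4: gossip N0<->N1 -> N0.N0=(alive,v0) N0.N1=(dead,v1) N0.N2=(alive,v1) | N1.N0=(alive,v0) N1.N1=(alive,v1) N1.N2=(alive,v1)
Op 5: gossip N2<->N1 -> N2.N0=(alive,v0) N2.N1=(alive,v1) N2.N2=(alive,v1) | N1.N0=(alive,v0) N1.N1=(alive,v1) N1.N2=(alive,v1)
Op 6: N2 marks N0=alive -> (alive,v1)
Op 7: gossip N1<->N2 -> N1.N0=(alive,v1) N1.N1=(alive,v1) N1.N2=(alive,v1) | N2.N0=(alive,v1) N2.N1=(alive,v1) N2.N2=(alive,v1)
Op 8: N0 marks N2=suspect -> (suspect,v2)
Op 9: N2 marks N0=dead -> (dead,v2)
Op 10: gossip N2<->N1 -> N2.N0=(dead,v2) N2.N1=(alive,v1) N2.N2=(alive,v1) | N1.N0=(dead,v2) N1.N1=(alive,v1) N1.N2=(alive,v1)
Op 11: gossip N2<->N1 -> N2.N0=(dead,v2) N2.N1=(alive,v1) N2.N2=(alive,v1) | N1.N0=(dead,v2) N1.N1=(alive,v1) N1.N2=(alive,v1)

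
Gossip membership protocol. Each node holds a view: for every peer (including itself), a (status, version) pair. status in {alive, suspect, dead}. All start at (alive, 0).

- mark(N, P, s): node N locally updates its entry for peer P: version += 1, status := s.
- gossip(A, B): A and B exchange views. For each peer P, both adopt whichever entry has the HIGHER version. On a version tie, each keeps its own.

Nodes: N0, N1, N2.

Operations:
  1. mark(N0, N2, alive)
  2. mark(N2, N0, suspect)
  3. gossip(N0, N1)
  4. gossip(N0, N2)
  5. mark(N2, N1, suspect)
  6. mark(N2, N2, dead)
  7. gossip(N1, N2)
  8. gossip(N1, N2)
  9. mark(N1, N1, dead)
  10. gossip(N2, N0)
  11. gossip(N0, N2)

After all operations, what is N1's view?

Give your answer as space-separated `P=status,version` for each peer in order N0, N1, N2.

Op 1: N0 marks N2=alive -> (alive,v1)
Op 2: N2 marks N0=suspect -> (suspect,v1)
Op 3: gossip N0<->N1 -> N0.N0=(alive,v0) N0.N1=(alive,v0) N0.N2=(alive,v1) | N1.N0=(alive,v0) N1.N1=(alive,v0) N1.N2=(alive,v1)
Op 4: gossip N0<->N2 -> N0.N0=(suspect,v1) N0.N1=(alive,v0) N0.N2=(alive,v1) | N2.N0=(suspect,v1) N2.N1=(alive,v0) N2.N2=(alive,v1)
Op 5: N2 marks N1=suspect -> (suspect,v1)
Op 6: N2 marks N2=dead -> (dead,v2)
Op 7: gossip N1<->N2 -> N1.N0=(suspect,v1) N1.N1=(suspect,v1) N1.N2=(dead,v2) | N2.N0=(suspect,v1) N2.N1=(suspect,v1) N2.N2=(dead,v2)
Op 8: gossip N1<->N2 -> N1.N0=(suspect,v1) N1.N1=(suspect,v1) N1.N2=(dead,v2) | N2.N0=(suspect,v1) N2.N1=(suspect,v1) N2.N2=(dead,v2)
Op 9: N1 marks N1=dead -> (dead,v2)
Op 10: gossip N2<->N0 -> N2.N0=(suspect,v1) N2.N1=(suspect,v1) N2.N2=(dead,v2) | N0.N0=(suspect,v1) N0.N1=(suspect,v1) N0.N2=(dead,v2)
Op 11: gossip N0<->N2 -> N0.N0=(suspect,v1) N0.N1=(suspect,v1) N0.N2=(dead,v2) | N2.N0=(suspect,v1) N2.N1=(suspect,v1) N2.N2=(dead,v2)

Answer: N0=suspect,1 N1=dead,2 N2=dead,2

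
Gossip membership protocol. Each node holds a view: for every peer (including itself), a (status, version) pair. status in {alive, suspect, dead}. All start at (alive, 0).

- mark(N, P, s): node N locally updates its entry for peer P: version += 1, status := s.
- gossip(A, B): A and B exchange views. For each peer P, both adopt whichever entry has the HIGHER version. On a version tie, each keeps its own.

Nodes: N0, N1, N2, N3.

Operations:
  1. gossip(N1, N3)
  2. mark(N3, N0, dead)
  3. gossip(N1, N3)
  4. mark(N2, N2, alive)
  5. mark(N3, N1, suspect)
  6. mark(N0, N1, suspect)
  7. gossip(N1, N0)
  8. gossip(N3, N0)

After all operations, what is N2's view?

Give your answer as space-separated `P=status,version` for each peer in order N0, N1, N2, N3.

Answer: N0=alive,0 N1=alive,0 N2=alive,1 N3=alive,0

Derivation:
Op 1: gossip N1<->N3 -> N1.N0=(alive,v0) N1.N1=(alive,v0) N1.N2=(alive,v0) N1.N3=(alive,v0) | N3.N0=(alive,v0) N3.N1=(alive,v0) N3.N2=(alive,v0) N3.N3=(alive,v0)
Op 2: N3 marks N0=dead -> (dead,v1)
Op 3: gossip N1<->N3 -> N1.N0=(dead,v1) N1.N1=(alive,v0) N1.N2=(alive,v0) N1.N3=(alive,v0) | N3.N0=(dead,v1) N3.N1=(alive,v0) N3.N2=(alive,v0) N3.N3=(alive,v0)
Op 4: N2 marks N2=alive -> (alive,v1)
Op 5: N3 marks N1=suspect -> (suspect,v1)
Op 6: N0 marks N1=suspect -> (suspect,v1)
Op 7: gossip N1<->N0 -> N1.N0=(dead,v1) N1.N1=(suspect,v1) N1.N2=(alive,v0) N1.N3=(alive,v0) | N0.N0=(dead,v1) N0.N1=(suspect,v1) N0.N2=(alive,v0) N0.N3=(alive,v0)
Op 8: gossip N3<->N0 -> N3.N0=(dead,v1) N3.N1=(suspect,v1) N3.N2=(alive,v0) N3.N3=(alive,v0) | N0.N0=(dead,v1) N0.N1=(suspect,v1) N0.N2=(alive,v0) N0.N3=(alive,v0)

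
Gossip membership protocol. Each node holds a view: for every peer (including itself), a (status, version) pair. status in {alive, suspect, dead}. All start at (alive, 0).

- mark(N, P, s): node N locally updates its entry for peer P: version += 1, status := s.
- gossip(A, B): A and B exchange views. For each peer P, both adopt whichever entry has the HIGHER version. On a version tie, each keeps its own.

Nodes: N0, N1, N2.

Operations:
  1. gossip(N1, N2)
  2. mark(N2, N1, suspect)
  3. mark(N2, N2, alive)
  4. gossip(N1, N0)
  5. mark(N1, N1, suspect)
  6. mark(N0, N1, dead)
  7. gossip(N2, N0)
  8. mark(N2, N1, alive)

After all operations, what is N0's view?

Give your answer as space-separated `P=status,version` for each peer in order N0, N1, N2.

Answer: N0=alive,0 N1=dead,1 N2=alive,1

Derivation:
Op 1: gossip N1<->N2 -> N1.N0=(alive,v0) N1.N1=(alive,v0) N1.N2=(alive,v0) | N2.N0=(alive,v0) N2.N1=(alive,v0) N2.N2=(alive,v0)
Op 2: N2 marks N1=suspect -> (suspect,v1)
Op 3: N2 marks N2=alive -> (alive,v1)
Op 4: gossip N1<->N0 -> N1.N0=(alive,v0) N1.N1=(alive,v0) N1.N2=(alive,v0) | N0.N0=(alive,v0) N0.N1=(alive,v0) N0.N2=(alive,v0)
Op 5: N1 marks N1=suspect -> (suspect,v1)
Op 6: N0 marks N1=dead -> (dead,v1)
Op 7: gossip N2<->N0 -> N2.N0=(alive,v0) N2.N1=(suspect,v1) N2.N2=(alive,v1) | N0.N0=(alive,v0) N0.N1=(dead,v1) N0.N2=(alive,v1)
Op 8: N2 marks N1=alive -> (alive,v2)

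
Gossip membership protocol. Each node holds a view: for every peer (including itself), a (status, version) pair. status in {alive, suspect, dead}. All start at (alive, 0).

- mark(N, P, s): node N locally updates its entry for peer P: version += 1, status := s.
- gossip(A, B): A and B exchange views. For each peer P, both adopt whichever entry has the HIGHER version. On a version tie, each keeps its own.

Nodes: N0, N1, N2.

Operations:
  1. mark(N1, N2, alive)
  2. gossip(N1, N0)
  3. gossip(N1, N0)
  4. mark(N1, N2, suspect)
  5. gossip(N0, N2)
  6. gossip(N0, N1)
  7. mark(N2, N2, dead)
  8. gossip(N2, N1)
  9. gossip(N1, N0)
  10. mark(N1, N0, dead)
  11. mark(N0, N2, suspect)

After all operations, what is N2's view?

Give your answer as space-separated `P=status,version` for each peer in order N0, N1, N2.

Answer: N0=alive,0 N1=alive,0 N2=dead,2

Derivation:
Op 1: N1 marks N2=alive -> (alive,v1)
Op 2: gossip N1<->N0 -> N1.N0=(alive,v0) N1.N1=(alive,v0) N1.N2=(alive,v1) | N0.N0=(alive,v0) N0.N1=(alive,v0) N0.N2=(alive,v1)
Op 3: gossip N1<->N0 -> N1.N0=(alive,v0) N1.N1=(alive,v0) N1.N2=(alive,v1) | N0.N0=(alive,v0) N0.N1=(alive,v0) N0.N2=(alive,v1)
Op 4: N1 marks N2=suspect -> (suspect,v2)
Op 5: gossip N0<->N2 -> N0.N0=(alive,v0) N0.N1=(alive,v0) N0.N2=(alive,v1) | N2.N0=(alive,v0) N2.N1=(alive,v0) N2.N2=(alive,v1)
Op 6: gossip N0<->N1 -> N0.N0=(alive,v0) N0.N1=(alive,v0) N0.N2=(suspect,v2) | N1.N0=(alive,v0) N1.N1=(alive,v0) N1.N2=(suspect,v2)
Op 7: N2 marks N2=dead -> (dead,v2)
Op 8: gossip N2<->N1 -> N2.N0=(alive,v0) N2.N1=(alive,v0) N2.N2=(dead,v2) | N1.N0=(alive,v0) N1.N1=(alive,v0) N1.N2=(suspect,v2)
Op 9: gossip N1<->N0 -> N1.N0=(alive,v0) N1.N1=(alive,v0) N1.N2=(suspect,v2) | N0.N0=(alive,v0) N0.N1=(alive,v0) N0.N2=(suspect,v2)
Op 10: N1 marks N0=dead -> (dead,v1)
Op 11: N0 marks N2=suspect -> (suspect,v3)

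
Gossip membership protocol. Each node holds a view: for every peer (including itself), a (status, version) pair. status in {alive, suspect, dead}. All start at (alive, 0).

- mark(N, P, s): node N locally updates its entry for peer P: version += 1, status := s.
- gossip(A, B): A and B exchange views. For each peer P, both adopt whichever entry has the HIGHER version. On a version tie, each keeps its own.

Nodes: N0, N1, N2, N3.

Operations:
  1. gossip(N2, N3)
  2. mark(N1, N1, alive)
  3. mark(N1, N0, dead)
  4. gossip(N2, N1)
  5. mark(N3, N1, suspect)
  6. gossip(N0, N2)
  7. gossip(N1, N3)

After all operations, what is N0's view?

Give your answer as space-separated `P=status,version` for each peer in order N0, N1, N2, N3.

Answer: N0=dead,1 N1=alive,1 N2=alive,0 N3=alive,0

Derivation:
Op 1: gossip N2<->N3 -> N2.N0=(alive,v0) N2.N1=(alive,v0) N2.N2=(alive,v0) N2.N3=(alive,v0) | N3.N0=(alive,v0) N3.N1=(alive,v0) N3.N2=(alive,v0) N3.N3=(alive,v0)
Op 2: N1 marks N1=alive -> (alive,v1)
Op 3: N1 marks N0=dead -> (dead,v1)
Op 4: gossip N2<->N1 -> N2.N0=(dead,v1) N2.N1=(alive,v1) N2.N2=(alive,v0) N2.N3=(alive,v0) | N1.N0=(dead,v1) N1.N1=(alive,v1) N1.N2=(alive,v0) N1.N3=(alive,v0)
Op 5: N3 marks N1=suspect -> (suspect,v1)
Op 6: gossip N0<->N2 -> N0.N0=(dead,v1) N0.N1=(alive,v1) N0.N2=(alive,v0) N0.N3=(alive,v0) | N2.N0=(dead,v1) N2.N1=(alive,v1) N2.N2=(alive,v0) N2.N3=(alive,v0)
Op 7: gossip N1<->N3 -> N1.N0=(dead,v1) N1.N1=(alive,v1) N1.N2=(alive,v0) N1.N3=(alive,v0) | N3.N0=(dead,v1) N3.N1=(suspect,v1) N3.N2=(alive,v0) N3.N3=(alive,v0)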